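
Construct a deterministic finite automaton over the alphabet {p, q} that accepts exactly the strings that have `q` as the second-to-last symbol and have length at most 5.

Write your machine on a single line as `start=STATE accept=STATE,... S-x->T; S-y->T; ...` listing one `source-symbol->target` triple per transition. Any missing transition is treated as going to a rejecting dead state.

start=s0; accept=s5,s6,s9,s10,s13,s14; s0-p->s1; s0-q->s2; s1-p->s3; s1-q->s4; s2-p->s5; s2-q->s6; s3-p->s7; s3-q->s8; s4-p->s9; s4-q->s10; s5-p->s7; s5-q->s8; s6-p->s9; s6-q->s10; s7-p->s11; s7-q->s12; s8-p->s13; s8-q->s14; s9-p->s11; s9-q->s12; s10-p->s13; s10-q->s14; s11-p->s11; s11-q->s11; s12-p->s13; s12-q->s13; s13-p->s11; s13-q->s11; s14-p->s13; s14-q->s13

Build one automaton per condition and run them in lockstep. One (7 states) tracks the last 2 symbols read; the other (7 states) tracks the input length, saturating at 6. Each combined state is a pair, one component from each; accept when both components accept. Equivalent product states are then merged.
15 states suffice.
          p    q  
>  s0     s1   s2 
   s1     s3   s4 
   s2     s5   s6 
   s3     s7   s8 
   s4     s9  s10 
 * s5     s7   s8 
 * s6     s9  s10 
   s7    s11  s12 
   s8    s13  s14 
 * s9    s11  s12 
 * s10   s13  s14 
   s11   s11  s11 
   s12   s13  s13 
 * s13   s11  s11 
 * s14   s13  s13 
(> = start, * = accepting)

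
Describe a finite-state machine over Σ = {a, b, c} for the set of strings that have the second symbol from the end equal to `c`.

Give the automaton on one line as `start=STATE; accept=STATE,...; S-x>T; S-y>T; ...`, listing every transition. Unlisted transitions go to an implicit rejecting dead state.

start=q0; accept=q10,q11,q12; q0-a>q1; q0-b>q2; q0-c>q3; q1-a>q4; q1-b>q5; q1-c>q6; q2-a>q7; q2-b>q8; q2-c>q9; q3-a>q10; q3-b>q11; q3-c>q12; q4-a>q4; q4-b>q5; q4-c>q6; q5-a>q7; q5-b>q8; q5-c>q9; q6-a>q10; q6-b>q11; q6-c>q12; q7-a>q4; q7-b>q5; q7-c>q6; q8-a>q7; q8-b>q8; q8-c>q9; q9-a>q10; q9-b>q11; q9-c>q12; q10-a>q4; q10-b>q5; q10-c>q6; q11-a>q7; q11-b>q8; q11-c>q9; q12-a>q10; q12-b>q11; q12-c>q12

Because acceptance depends on a position counted from the end, the machine has to buffer the most recent 2 symbols. Make each state the string of the last up-to-2 symbols read; on input `x` shift the window left and append `x`. Accept when the buffered window has length 2 and begins with `c`.
With 13 states:
          a    b    c  
>  q0     q1   q2   q3 
   q1     q4   q5   q6 
   q2     q7   q8   q9 
   q3    q10  q11  q12 
   q4     q4   q5   q6 
   q5     q7   q8   q9 
   q6    q10  q11  q12 
   q7     q4   q5   q6 
   q8     q7   q8   q9 
   q9    q10  q11  q12 
 * q10    q4   q5   q6 
 * q11    q7   q8   q9 
 * q12   q10  q11  q12 
(> = start, * = accepting)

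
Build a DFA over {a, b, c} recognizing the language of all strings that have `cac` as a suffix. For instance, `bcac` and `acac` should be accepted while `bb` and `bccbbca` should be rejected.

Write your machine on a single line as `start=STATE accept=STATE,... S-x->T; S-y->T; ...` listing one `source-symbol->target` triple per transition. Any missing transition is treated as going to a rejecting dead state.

Remember how much of `cac` the current input suffix matches. State s0 means no match yet; s1 means the last symbol is `c`; s2 means the last 2 symbols are `ca`; s3 means the last 3 symbols are `cac`. Only s3 accepts. On a mismatch, fall back to the longest proper suffix that is still a prefix of `cac`.
4 states suffice.
        a   b   c  
>  s0   s0  s0  s1 
   s1   s2  s0  s1 
   s2   s0  s0  s3 
 * s3   s2  s0  s1 
(> = start, * = accepting)

start=s0; accept=s3; s0-a->s0; s0-b->s0; s0-c->s1; s1-a->s2; s1-b->s0; s1-c->s1; s2-a->s0; s2-b->s0; s2-c->s3; s3-a->s2; s3-b->s0; s3-c->s1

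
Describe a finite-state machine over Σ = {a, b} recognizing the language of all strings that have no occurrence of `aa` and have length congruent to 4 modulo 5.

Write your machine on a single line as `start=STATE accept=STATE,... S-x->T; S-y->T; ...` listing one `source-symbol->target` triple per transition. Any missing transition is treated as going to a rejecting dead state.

Build one automaton per condition and run them in lockstep. One (3 states) tracks partial matches of the forbidden pattern `aa`; the other (5 states) tracks the input length modulo 5. Each combined state is a pair, one component from each; accept when both components accept.
          a    b  
>  q0     q1   q2 
   q1     q3   q4 
   q2     q5   q4 
   q3     q6   q6 
   q4     q7   q8 
   q5     q6   q8 
   q6     q9   q9 
   q7     q9  q10 
   q8    q11  q10 
   q9    q12  q12 
 * q10   q13   q0 
 * q11   q12   q0 
   q12   q14  q14 
   q13   q14   q2 
   q14    q3   q3 
(> = start, * = accepting)

start=q0; accept=q10,q11; q0-a->q1; q0-b->q2; q1-a->q3; q1-b->q4; q2-a->q5; q2-b->q4; q3-a->q6; q3-b->q6; q4-a->q7; q4-b->q8; q5-a->q6; q5-b->q8; q6-a->q9; q6-b->q9; q7-a->q9; q7-b->q10; q8-a->q11; q8-b->q10; q9-a->q12; q9-b->q12; q10-a->q13; q10-b->q0; q11-a->q12; q11-b->q0; q12-a->q14; q12-b->q14; q13-a->q14; q13-b->q2; q14-a->q3; q14-b->q3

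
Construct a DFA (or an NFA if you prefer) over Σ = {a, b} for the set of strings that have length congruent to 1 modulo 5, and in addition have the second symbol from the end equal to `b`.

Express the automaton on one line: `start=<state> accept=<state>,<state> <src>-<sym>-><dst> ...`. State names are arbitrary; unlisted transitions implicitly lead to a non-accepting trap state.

Run two small machines in parallel and take their product. The first has 5 states tracking the input length modulo 5; the second has 7 states tracking the last 2 symbols read. A product state is a pair (one from each), accepting exactly when both do. After merging equivalent states the machine shrinks.
A 7-state machine:
        a   b  
>  s0   s1  s1 
   s1   s2  s2 
   s2   s3  s3 
   s3   s4  s4 
   s4   s0  s5 
   s5   s6  s6 
 * s6   s2  s2 
(> = start, * = accepting)

start=s0 accept=s6 s0-a->s1 s0-b->s1 s1-a->s2 s1-b->s2 s2-a->s3 s2-b->s3 s3-a->s4 s3-b->s4 s4-a->s0 s4-b->s5 s5-a->s6 s5-b->s6 s6-a->s2 s6-b->s2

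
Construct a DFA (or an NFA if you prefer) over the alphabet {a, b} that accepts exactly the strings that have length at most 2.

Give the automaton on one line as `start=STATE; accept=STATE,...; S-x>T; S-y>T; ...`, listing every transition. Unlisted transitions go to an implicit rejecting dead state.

start=q0; accept=q0,q1,q2; q0-a>q1; q0-b>q1; q1-a>q2; q1-b>q2; q2-a>q3; q2-b>q3; q3-a>q3; q3-b>q3

Count input length up to 3: every symbol moves from q0 toward q3, which means 'more than 2' and absorbs. Accept from {q0, q1, q2}.
A 4-state machine:
        a   b  
>* q0   q1  q1 
 * q1   q2  q2 
 * q2   q3  q3 
   q3   q3  q3 
(> = start, * = accepting)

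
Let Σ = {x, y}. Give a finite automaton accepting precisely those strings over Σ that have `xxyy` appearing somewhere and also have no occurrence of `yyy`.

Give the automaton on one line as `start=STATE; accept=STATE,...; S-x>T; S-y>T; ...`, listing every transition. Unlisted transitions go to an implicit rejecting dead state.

Run two small machines in parallel and take their product. One (5 states) tracks whether and how much of `xxyy` has been seen; the other (4 states) tracks partial matches of the forbidden pattern `yyy`. Each combined state is a pair, one component from each; accept when both components accept.
14 states suffice.
          x    y  
>  q0     q1   q2 
   q1     q3   q2 
   q2     q1   q4 
   q3     q3   q5 
   q4     q1   q6 
   q5     q1   q7 
   q6     q8   q6 
 * q7     q9  q10 
   q8    q11   q6 
 * q9     q9  q12 
   q10   q10  q10 
   q11   q11  q13 
 * q12    q9   q7 
   q13    q8  q10 
(> = start, * = accepting)

start=q0; accept=q7,q9,q12; q0-x>q1; q0-y>q2; q1-x>q3; q1-y>q2; q2-x>q1; q2-y>q4; q3-x>q3; q3-y>q5; q4-x>q1; q4-y>q6; q5-x>q1; q5-y>q7; q6-x>q8; q6-y>q6; q7-x>q9; q7-y>q10; q8-x>q11; q8-y>q6; q9-x>q9; q9-y>q12; q10-x>q10; q10-y>q10; q11-x>q11; q11-y>q13; q12-x>q9; q12-y>q7; q13-x>q8; q13-y>q10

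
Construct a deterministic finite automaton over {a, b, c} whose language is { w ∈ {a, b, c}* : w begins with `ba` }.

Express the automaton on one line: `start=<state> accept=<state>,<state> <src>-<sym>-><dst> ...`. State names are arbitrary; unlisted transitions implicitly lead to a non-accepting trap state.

start=q0 accept=q2 q0-a->q3 q0-b->q1 q0-c->q3 q1-a->q2 q1-b->q3 q1-c->q3 q2-a->q2 q2-b->q2 q2-c->q2 q3-a->q3 q3-b->q3 q3-c->q3

Check the first 2 symbols one by one: q0 through q1 record how many have matched `ba` so far; any wrong symbol goes to the dead state q3. After all 2 match we enter the accepting sink q2.
4 states suffice.
        a   b   c  
>  q0   q3  q1  q3 
   q1   q2  q3  q3 
 * q2   q2  q2  q2 
   q3   q3  q3  q3 
(> = start, * = accepting)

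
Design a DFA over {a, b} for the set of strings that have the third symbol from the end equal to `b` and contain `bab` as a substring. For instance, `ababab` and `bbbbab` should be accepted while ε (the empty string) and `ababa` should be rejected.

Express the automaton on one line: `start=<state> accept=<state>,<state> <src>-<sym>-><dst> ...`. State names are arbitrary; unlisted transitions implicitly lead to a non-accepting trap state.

Handle the two conditions separately and then intersect. One (15 states) tracks the last 3 symbols read; the other (4 states) tracks whether and how much of `bab` has been seen. Each combined state is a pair, one component from each; accept when both components accept. After merging equivalent states the machine shrinks.
11 states suffice.
          a    b  
>  s0     s0   s1 
   s1     s2   s1 
   s2     s0   s3 
 * s3     s4   s5 
   s4     s6   s3 
   s5     s7   s8 
 * s6     s9  s10 
 * s7     s6   s3 
 * s8     s7   s8 
   s9     s9  s10 
   s10    s4   s5 
(> = start, * = accepting)

start=s0 accept=s3,s6,s7,s8 s0-a->s0 s0-b->s1 s1-a->s2 s1-b->s1 s2-a->s0 s2-b->s3 s3-a->s4 s3-b->s5 s4-a->s6 s4-b->s3 s5-a->s7 s5-b->s8 s6-a->s9 s6-b->s10 s7-a->s6 s7-b->s3 s8-a->s7 s8-b->s8 s9-a->s9 s9-b->s10 s10-a->s4 s10-b->s5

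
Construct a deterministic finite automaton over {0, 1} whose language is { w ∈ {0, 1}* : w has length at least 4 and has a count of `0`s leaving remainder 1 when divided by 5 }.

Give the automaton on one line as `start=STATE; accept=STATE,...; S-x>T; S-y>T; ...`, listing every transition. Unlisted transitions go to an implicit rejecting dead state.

Build one automaton per condition and run them in lockstep. The first has 6 states tracking the input length, saturating at 5; the second has 5 states tracking the count of `0`s modulo 5. A product state is a pair (one from each), accepting exactly when both do.
          0    1  
>  S0     S1   S2 
   S1     S3   S4 
   S2     S4   S5 
   S3     S6   S7 
   S4     S7   S8 
   S5     S8   S9 
   S6    S10  S11 
   S7    S11  S12 
   S8    S12  S13 
   S9    S13  S14 
   S10   S15  S16 
   S11   S16  S17 
   S12   S17  S18 
 * S13   S18  S19 
   S14   S19  S15 
   S15   S19  S15 
   S16   S15  S16 
   S17   S16  S17 
   S18   S17  S18 
 * S19   S18  S19 
(> = start, * = accepting)

start=S0; accept=S13,S19; S0-0>S1; S0-1>S2; S1-0>S3; S1-1>S4; S2-0>S4; S2-1>S5; S3-0>S6; S3-1>S7; S4-0>S7; S4-1>S8; S5-0>S8; S5-1>S9; S6-0>S10; S6-1>S11; S7-0>S11; S7-1>S12; S8-0>S12; S8-1>S13; S9-0>S13; S9-1>S14; S10-0>S15; S10-1>S16; S11-0>S16; S11-1>S17; S12-0>S17; S12-1>S18; S13-0>S18; S13-1>S19; S14-0>S19; S14-1>S15; S15-0>S19; S15-1>S15; S16-0>S15; S16-1>S16; S17-0>S16; S17-1>S17; S18-0>S17; S18-1>S18; S19-0>S18; S19-1>S19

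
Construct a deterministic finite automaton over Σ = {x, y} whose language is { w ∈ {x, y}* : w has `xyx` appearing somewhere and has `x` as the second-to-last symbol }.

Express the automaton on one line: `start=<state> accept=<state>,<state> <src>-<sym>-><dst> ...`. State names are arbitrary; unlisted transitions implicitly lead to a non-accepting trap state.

start=q0 accept=q8,q9 q0-x->q1 q0-y->q2 q1-x->q3 q1-y->q4 q2-x->q5 q2-y->q6 q3-x->q3 q3-y->q4 q4-x->q7 q4-y->q6 q5-x->q3 q5-y->q4 q6-x->q5 q6-y->q6 q7-x->q8 q7-y->q9 q8-x->q8 q8-y->q9 q9-x->q7 q9-y->q10 q10-x->q7 q10-y->q10

Build one automaton per condition and run them in lockstep. The first has 4 states tracking whether and how much of `xyx` has been seen; the second has 7 states tracking the last 2 symbols read. A product state is a pair (one from each), accepting exactly when both do.
          x    y  
>  q0     q1   q2 
   q1     q3   q4 
   q2     q5   q6 
   q3     q3   q4 
   q4     q7   q6 
   q5     q3   q4 
   q6     q5   q6 
   q7     q8   q9 
 * q8     q8   q9 
 * q9     q7  q10 
   q10    q7  q10 
(> = start, * = accepting)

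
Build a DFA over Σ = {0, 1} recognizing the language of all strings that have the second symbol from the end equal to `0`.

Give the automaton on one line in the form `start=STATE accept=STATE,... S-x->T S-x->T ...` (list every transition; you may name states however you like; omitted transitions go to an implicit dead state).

start=q0 accept=q3,q4 q0-0->q1 q0-1->q2 q1-0->q3 q1-1->q4 q2-0->q5 q2-1->q6 q3-0->q3 q3-1->q4 q4-0->q5 q4-1->q6 q5-0->q3 q5-1->q4 q6-0->q5 q6-1->q6

A DFA must remember the last 2 symbols (since which symbol is second-to-last isn't known until the input ends). Use one state per possible window of the last ≤2 symbols; accept from those whose window starts with `0`.
A 7-state machine:
        0   1  
>  q0   q1  q2 
   q1   q3  q4 
   q2   q5  q6 
 * q3   q3  q4 
 * q4   q5  q6 
   q5   q3  q4 
   q6   q5  q6 
(> = start, * = accepting)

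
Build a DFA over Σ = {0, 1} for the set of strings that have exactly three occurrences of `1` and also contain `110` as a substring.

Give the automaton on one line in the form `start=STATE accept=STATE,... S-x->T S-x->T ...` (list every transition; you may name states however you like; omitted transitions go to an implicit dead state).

Handle the two conditions separately and then intersect. One (5 states) tracks the count of `1`s, saturating at 4; the other (4 states) tracks whether and how much of `110` has been seen. Each combined state is a pair, one component from each; accept when both components accept.
15 states suffice.
          0    1  
>  s0     s0   s1 
   s1     s2   s3 
   s2     s2   s4 
   s3     s5   s6 
   s4     s7   s6 
   s5     s5   s8 
   s6     s8   s9 
   s7     s7  s10 
 * s8     s8  s11 
   s9    s11   s9 
   s10   s12   s9 
   s11   s11  s11 
   s12   s12  s13 
   s13   s14   s9 
   s14   s14  s13 
(> = start, * = accepting)

start=s0 accept=s8 s0-0->s0 s0-1->s1 s1-0->s2 s1-1->s3 s2-0->s2 s2-1->s4 s3-0->s5 s3-1->s6 s4-0->s7 s4-1->s6 s5-0->s5 s5-1->s8 s6-0->s8 s6-1->s9 s7-0->s7 s7-1->s10 s8-0->s8 s8-1->s11 s9-0->s11 s9-1->s9 s10-0->s12 s10-1->s9 s11-0->s11 s11-1->s11 s12-0->s12 s12-1->s13 s13-0->s14 s13-1->s9 s14-0->s14 s14-1->s13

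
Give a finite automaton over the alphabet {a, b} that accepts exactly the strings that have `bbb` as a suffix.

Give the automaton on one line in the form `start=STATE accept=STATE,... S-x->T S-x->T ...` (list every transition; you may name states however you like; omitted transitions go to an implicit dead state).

Remember how much of `bbb` the current input suffix matches. State q0 means no match yet; q1 means the last symbol is `b`; q2 means the last 2 symbols are `bb`; q3 means the last 3 symbols are `bbb`. Only q3 accepts. On a mismatch, fall back to the longest proper suffix that is still a prefix of `bbb`.
4 states suffice.
        a   b  
>  q0   q0  q1 
   q1   q0  q2 
   q2   q0  q3 
 * q3   q0  q3 
(> = start, * = accepting)

start=q0 accept=q3 q0-a->q0 q0-b->q1 q1-a->q0 q1-b->q2 q2-a->q0 q2-b->q3 q3-a->q0 q3-b->q3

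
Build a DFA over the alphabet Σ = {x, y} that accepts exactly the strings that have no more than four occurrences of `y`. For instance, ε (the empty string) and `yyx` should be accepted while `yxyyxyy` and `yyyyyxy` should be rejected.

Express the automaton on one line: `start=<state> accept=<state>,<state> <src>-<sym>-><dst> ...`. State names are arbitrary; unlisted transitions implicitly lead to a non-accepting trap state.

Count `y`s, saturating at 5: states q0 through q4 mean 0 through 4 `y`s seen; q5 means more than 4. Each `y` increments (capped at q5); other symbols loop. Accept from {q0, q1, q2, q3, q4}.
With 6 states:
        x   y  
>* q0   q0  q1 
 * q1   q1  q2 
 * q2   q2  q3 
 * q3   q3  q4 
 * q4   q4  q5 
   q5   q5  q5 
(> = start, * = accepting)

start=q0 accept=q0,q1,q2,q3,q4 q0-x->q0 q0-y->q1 q1-x->q1 q1-y->q2 q2-x->q2 q2-y->q3 q3-x->q3 q3-y->q4 q4-x->q4 q4-y->q5 q5-x->q5 q5-y->q5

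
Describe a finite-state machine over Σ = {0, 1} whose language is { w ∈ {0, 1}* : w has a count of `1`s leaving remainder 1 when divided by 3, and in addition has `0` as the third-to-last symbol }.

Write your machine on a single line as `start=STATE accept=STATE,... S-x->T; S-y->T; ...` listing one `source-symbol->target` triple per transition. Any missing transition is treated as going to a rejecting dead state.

Build one automaton per condition and run them in lockstep. The first has 3 states tracking the count of `1`s modulo 3; the second has 15 states tracking the last 3 symbols read. A product state is a pair (one from each), accepting exactly when both do. Minimizing collapses redundant product states.
          0    1  
>  s0     s1   s2 
   s1     s3   s4 
   s2     s5   s6 
   s3     s3   s7 
   s4     s8   s6 
   s5     s9   s6 
   s6    s10   s0 
 * s7     s8   s6 
 * s8     s9   s6 
   s9    s11   s6 
   s10   s10  s12 
 * s11   s11   s6 
   s12    s1  s13 
 * s13    s5   s6 
(> = start, * = accepting)

start=s0; accept=s7,s8,s11,s13; s0-0->s1; s0-1->s2; s1-0->s3; s1-1->s4; s2-0->s5; s2-1->s6; s3-0->s3; s3-1->s7; s4-0->s8; s4-1->s6; s5-0->s9; s5-1->s6; s6-0->s10; s6-1->s0; s7-0->s8; s7-1->s6; s8-0->s9; s8-1->s6; s9-0->s11; s9-1->s6; s10-0->s10; s10-1->s12; s11-0->s11; s11-1->s6; s12-0->s1; s12-1->s13; s13-0->s5; s13-1->s6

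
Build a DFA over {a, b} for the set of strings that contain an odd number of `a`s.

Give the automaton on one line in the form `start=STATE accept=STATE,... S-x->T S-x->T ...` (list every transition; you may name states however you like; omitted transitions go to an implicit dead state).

start=S0 accept=S1 S0-a->S1 S0-b->S0 S1-a->S0 S1-b->S1

The only thing that matters is how many `a`s have appeared, reduced mod 2. Use one state per residue: S0 for 0, …, S1 for 1. Reading `a` moves to the next residue; anything else stays put. S1 is accepting.
A 2-state machine:
        a   b  
>  S0   S1  S0 
 * S1   S0  S1 
(> = start, * = accepting)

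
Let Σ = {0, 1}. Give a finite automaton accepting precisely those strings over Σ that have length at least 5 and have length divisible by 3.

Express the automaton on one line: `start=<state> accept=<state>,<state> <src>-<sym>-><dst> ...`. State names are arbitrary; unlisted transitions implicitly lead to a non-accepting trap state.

start=S0 accept=S6 S0-0->S1 S0-1->S1 S1-0->S2 S1-1->S2 S2-0->S3 S2-1->S3 S3-0->S4 S3-1->S4 S4-0->S5 S4-1->S5 S5-0->S6 S5-1->S6 S6-0->S7 S6-1->S7 S7-0->S8 S7-1->S8 S8-0->S6 S8-1->S6

Build one automaton per condition and run them in lockstep. One (7 states) tracks the input length, saturating at 6; the other (3 states) tracks the input length modulo 3. Each combined state is a pair, one component from each; accept when both components accept.
9 states suffice.
        0   1  
>  S0   S1  S1 
   S1   S2  S2 
   S2   S3  S3 
   S3   S4  S4 
   S4   S5  S5 
   S5   S6  S6 
 * S6   S7  S7 
   S7   S8  S8 
   S8   S6  S6 
(> = start, * = accepting)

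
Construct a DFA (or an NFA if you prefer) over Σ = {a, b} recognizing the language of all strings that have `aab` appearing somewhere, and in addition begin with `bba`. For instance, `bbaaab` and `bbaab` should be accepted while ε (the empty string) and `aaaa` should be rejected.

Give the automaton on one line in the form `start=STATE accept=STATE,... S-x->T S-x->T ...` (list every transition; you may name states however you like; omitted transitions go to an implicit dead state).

start=q0 accept=q10 q0-a->q1 q0-b->q2 q1-a->q3 q1-b->q4 q2-a->q1 q2-b->q5 q3-a->q3 q3-b->q6 q4-a->q1 q4-b->q4 q5-a->q7 q5-b->q4 q6-a->q6 q6-b->q6 q7-a->q8 q7-b->q9 q8-a->q8 q8-b->q10 q9-a->q7 q9-b->q9 q10-a->q10 q10-b->q10

Build one automaton per condition and run them in lockstep. One (4 states) tracks whether and how much of `aab` has been seen; the other (5 states) tracks whether the input so far still matches the prefix `bba`. Each combined state is a pair, one component from each; accept when both components accept.
An 11-state machine:
          a    b  
>  q0     q1   q2 
   q1     q3   q4 
   q2     q1   q5 
   q3     q3   q6 
   q4     q1   q4 
   q5     q7   q4 
   q6     q6   q6 
   q7     q8   q9 
   q8     q8  q10 
   q9     q7   q9 
 * q10   q10  q10 
(> = start, * = accepting)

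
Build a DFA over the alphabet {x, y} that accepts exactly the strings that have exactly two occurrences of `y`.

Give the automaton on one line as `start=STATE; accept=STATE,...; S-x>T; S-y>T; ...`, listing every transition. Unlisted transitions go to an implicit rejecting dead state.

start=q0; accept=q2; q0-x>q0; q0-y>q1; q1-x>q1; q1-y>q2; q2-x>q2; q2-y>q3; q3-x>q3; q3-y>q3

Only the number of `y`s matters, and only up to 3. Make a chain q0 → q1 → q2 → q3 advanced by each `y` (with q3 absorbing); every other symbol self-loops. The accepting set is {q2}.
4 states suffice.
        x   y  
>  q0   q0  q1 
   q1   q1  q2 
 * q2   q2  q3 
   q3   q3  q3 
(> = start, * = accepting)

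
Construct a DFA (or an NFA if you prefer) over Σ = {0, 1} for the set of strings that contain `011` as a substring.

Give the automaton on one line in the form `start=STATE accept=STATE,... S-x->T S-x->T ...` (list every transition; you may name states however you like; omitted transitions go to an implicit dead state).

start=q0 accept=q3 q0-0->q1 q0-1->q0 q1-0->q1 q1-1->q2 q2-0->q1 q2-1->q3 q3-0->q3 q3-1->q3

States q0..q2 record the length of the longest prefix of `011` that matches the current input suffix. Reaching q3 means `011` has been seen, and we stay there forever. Accept from q3.
With 4 states:
        0   1  
>  q0   q1  q0 
   q1   q1  q2 
   q2   q1  q3 
 * q3   q3  q3 
(> = start, * = accepting)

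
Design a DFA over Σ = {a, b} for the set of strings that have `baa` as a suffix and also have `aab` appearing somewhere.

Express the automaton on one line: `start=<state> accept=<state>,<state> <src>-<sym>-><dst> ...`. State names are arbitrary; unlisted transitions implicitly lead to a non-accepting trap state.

Build one automaton per condition and run them in lockstep. One (4 states) tracks how much of the suffix `baa` has currently been matched; the other (4 states) tracks whether and how much of `aab` has been seen. Each combined state is a pair, one component from each; accept when both components accept. Minimizing collapses redundant product states.
6 states suffice.
        a   b  
>  q0   q1  q0 
   q1   q2  q0 
   q2   q2  q3 
   q3   q4  q3 
   q4   q5  q3 
 * q5   q2  q3 
(> = start, * = accepting)

start=q0 accept=q5 q0-a->q1 q0-b->q0 q1-a->q2 q1-b->q0 q2-a->q2 q2-b->q3 q3-a->q4 q3-b->q3 q4-a->q5 q4-b->q3 q5-a->q2 q5-b->q3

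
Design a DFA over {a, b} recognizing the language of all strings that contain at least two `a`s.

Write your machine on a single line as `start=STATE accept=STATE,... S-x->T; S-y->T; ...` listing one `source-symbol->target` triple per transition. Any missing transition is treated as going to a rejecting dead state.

start=q0; accept=q2,q3; q0-a->q1; q0-b->q0; q1-a->q2; q1-b->q1; q2-a->q3; q2-b->q2; q3-a->q3; q3-b->q3

Only the number of `a`s matters, and only up to 3. Make a chain q0 → q1 → q2 → q3 advanced by each `a` (with q3 absorbing); every other symbol self-loops. The accepting set is {q2, q3}.
With 4 states:
        a   b  
>  q0   q1  q0 
   q1   q2  q1 
 * q2   q3  q2 
 * q3   q3  q3 
(> = start, * = accepting)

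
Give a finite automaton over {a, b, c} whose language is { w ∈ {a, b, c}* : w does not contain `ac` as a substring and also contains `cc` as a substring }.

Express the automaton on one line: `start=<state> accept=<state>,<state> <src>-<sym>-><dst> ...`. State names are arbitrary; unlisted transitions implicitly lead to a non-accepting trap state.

Run two small machines in parallel and take their product. One (3 states) tracks partial matches of the forbidden pattern `ac`; the other (3 states) tracks whether and how much of `cc` has been seen. Each combined state is a pair, one component from each; accept when both components accept. After merging equivalent states the machine shrinks.
With 6 states:
        a   b   c  
>  q0   q1  q0  q2 
   q1   q1  q0  q3 
   q2   q1  q0  q4 
   q3   q3  q3  q3 
 * q4   q5  q4  q4 
 * q5   q5  q4  q3 
(> = start, * = accepting)

start=q0 accept=q4,q5 q0-a->q1 q0-b->q0 q0-c->q2 q1-a->q1 q1-b->q0 q1-c->q3 q2-a->q1 q2-b->q0 q2-c->q4 q3-a->q3 q3-b->q3 q3-c->q3 q4-a->q5 q4-b->q4 q4-c->q4 q5-a->q5 q5-b->q4 q5-c->q3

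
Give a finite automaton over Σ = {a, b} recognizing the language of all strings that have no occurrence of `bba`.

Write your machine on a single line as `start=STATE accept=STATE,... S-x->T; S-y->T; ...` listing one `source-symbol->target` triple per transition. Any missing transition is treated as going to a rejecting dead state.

This is the complement of 'contains `bba`'. Use the same substring-matching states — s0 through s3 holding how much of `bba` has just been matched — but flip the accepting set: everything except the trap s3 accepts.
        a   b  
>* s0   s0  s1 
 * s1   s0  s2 
 * s2   s3  s2 
   s3   s3  s3 
(> = start, * = accepting)

start=s0; accept=s0,s1,s2; s0-a->s0; s0-b->s1; s1-a->s0; s1-b->s2; s2-a->s3; s2-b->s2; s3-a->s3; s3-b->s3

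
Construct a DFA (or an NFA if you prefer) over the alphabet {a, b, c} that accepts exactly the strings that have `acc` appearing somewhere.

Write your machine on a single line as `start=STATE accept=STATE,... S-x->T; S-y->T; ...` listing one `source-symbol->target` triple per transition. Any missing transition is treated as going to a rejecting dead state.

start=S0; accept=S3; S0-a->S1; S0-b->S0; S0-c->S0; S1-a->S1; S1-b->S0; S1-c->S2; S2-a->S1; S2-b->S0; S2-c->S3; S3-a->S3; S3-b->S3; S3-c->S3

States S0..S2 record the length of the longest prefix of `acc` that matches the current input suffix. Reaching S3 means `acc` has been seen, and we stay there forever. Accept from S3.
4 states suffice.
        a   b   c  
>  S0   S1  S0  S0 
   S1   S1  S0  S2 
   S2   S1  S0  S3 
 * S3   S3  S3  S3 
(> = start, * = accepting)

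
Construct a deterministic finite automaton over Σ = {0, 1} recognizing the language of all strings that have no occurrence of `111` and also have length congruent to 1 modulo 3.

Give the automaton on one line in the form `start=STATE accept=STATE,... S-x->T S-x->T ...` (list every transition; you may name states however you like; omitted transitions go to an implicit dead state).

start=q0 accept=q1,q2,q9 q0-0->q1 q0-1->q2 q1-0->q3 q1-1->q4 q2-0->q3 q2-1->q5 q3-0->q0 q3-1->q6 q4-0->q0 q4-1->q7 q5-0->q0 q5-1->q8 q6-0->q1 q6-1->q9 q7-0->q1 q7-1->q10 q8-0->q10 q8-1->q10 q9-0->q3 q9-1->q11 q10-0->q11 q10-1->q11 q11-0->q8 q11-1->q8

Handle the two conditions separately and then intersect. The first has 4 states tracking partial matches of the forbidden pattern `111`; the second has 3 states tracking the input length modulo 3. A product state is a pair (one from each), accepting exactly when both do.
12 states suffice.
          0    1  
>  q0     q1   q2 
 * q1     q3   q4 
 * q2     q3   q5 
   q3     q0   q6 
   q4     q0   q7 
   q5     q0   q8 
   q6     q1   q9 
   q7     q1  q10 
   q8    q10  q10 
 * q9     q3  q11 
   q10   q11  q11 
   q11    q8   q8 
(> = start, * = accepting)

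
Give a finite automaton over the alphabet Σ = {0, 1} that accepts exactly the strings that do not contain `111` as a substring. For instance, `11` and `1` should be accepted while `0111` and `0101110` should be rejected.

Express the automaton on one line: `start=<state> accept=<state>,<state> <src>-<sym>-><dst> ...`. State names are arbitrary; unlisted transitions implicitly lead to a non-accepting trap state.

start=S0 accept=S0,S1,S2 S0-0->S0 S0-1->S1 S1-0->S0 S1-1->S2 S2-0->S0 S2-1->S3 S3-0->S3 S3-1->S3

This is the complement of 'contains `111`'. Use the same substring-matching states — S0 through S3 holding how much of `111` has just been matched — but flip the accepting set: everything except the trap S3 accepts.
With 4 states:
        0   1  
>* S0   S0  S1 
 * S1   S0  S2 
 * S2   S0  S3 
   S3   S3  S3 
(> = start, * = accepting)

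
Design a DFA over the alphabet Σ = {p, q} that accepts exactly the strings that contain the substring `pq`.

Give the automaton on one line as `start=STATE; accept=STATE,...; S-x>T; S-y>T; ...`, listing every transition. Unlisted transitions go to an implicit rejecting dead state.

start=A; accept=C; A-p>B; A-q>A; B-p>B; B-q>C; C-p>C; C-q>C

Track how much of `pq` has been matched so far: state A is no progress, C is the absorbing accept state reached once `pq` has occurred. Intermediate states record partial matches; on a mismatch, fall back to the longest reusable overlap.
With 3 states:
       p  q 
>  A   B  A 
   B   B  C 
 * C   C  C 
(> = start, * = accepting)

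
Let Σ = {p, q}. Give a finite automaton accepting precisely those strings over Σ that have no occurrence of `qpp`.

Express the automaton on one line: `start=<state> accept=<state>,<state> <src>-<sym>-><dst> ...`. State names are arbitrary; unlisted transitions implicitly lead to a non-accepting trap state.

start=A accept=A,B,C A-p->A A-q->B B-p->C B-q->B C-p->D C-q->B D-p->D D-q->D

This is the complement of 'contains `qpp`'. Use the same substring-matching states — A through D holding how much of `qpp` has just been matched — but flip the accepting set: everything except the trap D accepts.
With 4 states:
       p  q 
>* A   A  B 
 * B   C  B 
 * C   D  B 
   D   D  D 
(> = start, * = accepting)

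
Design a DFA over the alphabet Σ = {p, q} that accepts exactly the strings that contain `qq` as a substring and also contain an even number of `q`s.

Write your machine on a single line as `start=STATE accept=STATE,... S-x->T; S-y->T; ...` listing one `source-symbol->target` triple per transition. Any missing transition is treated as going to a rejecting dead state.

start=S0; accept=S3; S0-p->S0; S0-q->S1; S1-p->S2; S1-q->S3; S2-p->S2; S2-q->S4; S3-p->S3; S3-q->S5; S4-p->S0; S4-q->S5; S5-p->S5; S5-q->S3

Handle the two conditions separately and then intersect. The first has 3 states tracking whether and how much of `qq` has been seen; the second has 2 states tracking the count of `q`s modulo 2. A product state is a pair (one from each), accepting exactly when both do.
6 states suffice.
        p   q  
>  S0   S0  S1 
   S1   S2  S3 
   S2   S2  S4 
 * S3   S3  S5 
   S4   S0  S5 
   S5   S5  S3 
(> = start, * = accepting)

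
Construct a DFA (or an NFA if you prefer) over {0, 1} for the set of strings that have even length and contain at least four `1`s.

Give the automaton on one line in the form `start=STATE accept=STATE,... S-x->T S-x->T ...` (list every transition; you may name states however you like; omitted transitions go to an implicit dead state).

start=q0 accept=q8 q0-0->q1 q0-1->q2 q1-0->q0 q1-1->q3 q2-0->q3 q2-1->q4 q3-0->q2 q3-1->q5 q4-0->q5 q4-1->q6 q5-0->q4 q5-1->q7 q6-0->q7 q6-1->q8 q7-0->q6 q7-1->q9 q8-0->q9 q8-1->q9 q9-0->q8 q9-1->q8

Handle the two conditions separately and then intersect. The first has 2 states tracking the input length modulo 2; the second has 6 states tracking the count of `1`s, saturating at 5. A product state is a pair (one from each), accepting exactly when both do. Minimizing collapses redundant product states.
A 10-state machine:
        0   1  
>  q0   q1  q2 
   q1   q0  q3 
   q2   q3  q4 
   q3   q2  q5 
   q4   q5  q6 
   q5   q4  q7 
   q6   q7  q8 
   q7   q6  q9 
 * q8   q9  q9 
   q9   q8  q8 
(> = start, * = accepting)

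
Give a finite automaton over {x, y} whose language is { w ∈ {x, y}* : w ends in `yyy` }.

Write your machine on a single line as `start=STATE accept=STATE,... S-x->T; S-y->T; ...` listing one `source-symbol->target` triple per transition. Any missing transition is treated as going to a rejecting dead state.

Let each state record the length of the longest suffix of the input read so far that is also a prefix of `yyy`. q1 means the last symbol is `y`; q2 means the last 2 symbols are `yy`; q3 means the last 3 symbols are `yyy`. Accept only at q3, where the string currently ends in `yyy`.
4 states suffice.
        x   y  
>  q0   q0  q1 
   q1   q0  q2 
   q2   q0  q3 
 * q3   q0  q3 
(> = start, * = accepting)

start=q0; accept=q3; q0-x->q0; q0-y->q1; q1-x->q0; q1-y->q2; q2-x->q0; q2-y->q3; q3-x->q0; q3-y->q3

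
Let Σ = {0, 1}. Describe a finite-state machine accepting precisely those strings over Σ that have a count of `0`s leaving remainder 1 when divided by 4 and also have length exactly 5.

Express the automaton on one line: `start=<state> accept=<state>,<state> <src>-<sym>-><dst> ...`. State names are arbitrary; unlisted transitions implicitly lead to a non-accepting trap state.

start=q0 accept=q12 q0-0->q1 q0-1->q2 q1-0->q3 q1-1->q4 q2-0->q4 q2-1->q5 q3-0->q6 q3-1->q7 q4-0->q7 q4-1->q8 q5-0->q8 q5-1->q9 q6-0->q10 q6-1->q7 q7-0->q7 q7-1->q7 q8-0->q7 q8-1->q11 q9-0->q11 q9-1->q10 q10-0->q12 q10-1->q7 q11-0->q7 q11-1->q12 q12-0->q7 q12-1->q7

Run two small machines in parallel and take their product. One (4 states) tracks the count of `0`s modulo 4; the other (7 states) tracks the input length, saturating at 6. Each combined state is a pair, one component from each; accept when both components accept. Minimizing collapses redundant product states.
With 13 states:
          0    1  
>  q0     q1   q2 
   q1     q3   q4 
   q2     q4   q5 
   q3     q6   q7 
   q4     q7   q8 
   q5     q8   q9 
   q6    q10   q7 
   q7     q7   q7 
   q8     q7  q11 
   q9    q11  q10 
   q10   q12   q7 
   q11    q7  q12 
 * q12    q7   q7 
(> = start, * = accepting)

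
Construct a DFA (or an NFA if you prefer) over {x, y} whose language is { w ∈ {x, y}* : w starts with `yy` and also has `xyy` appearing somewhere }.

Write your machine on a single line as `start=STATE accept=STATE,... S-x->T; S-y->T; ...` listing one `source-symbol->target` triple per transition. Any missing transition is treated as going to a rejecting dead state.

start=q0; accept=q6; q0-x->q1; q0-y->q2; q1-x->q1; q1-y->q1; q2-x->q1; q2-y->q3; q3-x->q4; q3-y->q3; q4-x->q4; q4-y->q5; q5-x->q4; q5-y->q6; q6-x->q6; q6-y->q6

Build one automaton per condition and run them in lockstep. One (4 states) tracks whether the input so far still matches the prefix `yy`; the other (4 states) tracks whether and how much of `xyy` has been seen. Each combined state is a pair, one component from each; accept when both components accept. Minimizing collapses redundant product states.
A 7-state machine:
        x   y  
>  q0   q1  q2 
   q1   q1  q1 
   q2   q1  q3 
   q3   q4  q3 
   q4   q4  q5 
   q5   q4  q6 
 * q6   q6  q6 
(> = start, * = accepting)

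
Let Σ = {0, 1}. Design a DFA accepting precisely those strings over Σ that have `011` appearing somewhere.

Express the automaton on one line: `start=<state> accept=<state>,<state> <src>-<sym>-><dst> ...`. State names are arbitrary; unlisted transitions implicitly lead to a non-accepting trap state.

Track how much of `011` has been matched so far: state A is no progress, D is the absorbing accept state reached once `011` has occurred. Intermediate states record partial matches; on a mismatch, fall back to the longest reusable overlap.
With 4 states:
       0  1 
>  A   B  A 
   B   B  C 
   C   B  D 
 * D   D  D 
(> = start, * = accepting)

start=A accept=D A-0->B A-1->A B-0->B B-1->C C-0->B C-1->D D-0->D D-1->D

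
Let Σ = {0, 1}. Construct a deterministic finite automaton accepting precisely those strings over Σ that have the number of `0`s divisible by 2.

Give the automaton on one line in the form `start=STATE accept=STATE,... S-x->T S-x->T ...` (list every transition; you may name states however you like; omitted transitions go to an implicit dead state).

Keep the running count of `0`s modulo 2: each `0` advances along the cycle A → B → A while other symbols loop. Accept at A.
With 2 states:
       0  1 
>* A   B  A 
   B   A  B 
(> = start, * = accepting)

start=A accept=A A-0->B A-1->A B-0->A B-1->B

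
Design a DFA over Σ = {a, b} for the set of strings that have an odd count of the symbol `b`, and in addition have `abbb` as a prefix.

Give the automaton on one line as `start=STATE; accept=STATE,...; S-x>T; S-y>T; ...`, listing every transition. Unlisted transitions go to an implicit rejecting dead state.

start=q0; accept=q5; q0-a>q1; q0-b>q2; q1-a>q2; q1-b>q3; q2-a>q2; q2-b>q2; q3-a>q2; q3-b>q4; q4-a>q2; q4-b>q5; q5-a>q5; q5-b>q6; q6-a>q6; q6-b>q5

Handle the two conditions separately and then intersect. The first has 2 states tracking the count of `b`s modulo 2; the second has 6 states tracking whether the input so far still matches the prefix `abbb`. A product state is a pair (one from each), accepting exactly when both do. After merging equivalent states the machine shrinks.
7 states suffice.
        a   b  
>  q0   q1  q2 
   q1   q2  q3 
   q2   q2  q2 
   q3   q2  q4 
   q4   q2  q5 
 * q5   q5  q6 
   q6   q6  q5 
(> = start, * = accepting)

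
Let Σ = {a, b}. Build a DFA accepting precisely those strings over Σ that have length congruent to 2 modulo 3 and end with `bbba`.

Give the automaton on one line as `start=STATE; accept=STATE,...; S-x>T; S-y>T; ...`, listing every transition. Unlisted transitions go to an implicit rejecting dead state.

start=s0; accept=s6; s0-a>s1; s0-b>s1; s1-a>s2; s1-b>s3; s2-a>s0; s2-b>s0; s3-a>s0; s3-b>s4; s4-a>s1; s4-b>s5; s5-a>s6; s5-b>s3; s6-a>s0; s6-b>s0

Run two small machines in parallel and take their product. One (3 states) tracks the input length modulo 3; the other (5 states) tracks how much of the suffix `bbba` has currently been matched. Each combined state is a pair, one component from each; accept when both components accept. After merging equivalent states the machine shrinks.
        a   b  
>  s0   s1  s1 
   s1   s2  s3 
   s2   s0  s0 
   s3   s0  s4 
   s4   s1  s5 
   s5   s6  s3 
 * s6   s0  s0 
(> = start, * = accepting)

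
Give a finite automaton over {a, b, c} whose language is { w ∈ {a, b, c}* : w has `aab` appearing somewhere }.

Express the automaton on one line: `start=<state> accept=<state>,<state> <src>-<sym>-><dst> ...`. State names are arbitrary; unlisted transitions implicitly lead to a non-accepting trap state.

Track how much of `aab` has been matched so far: state s0 is no progress, s3 is the absorbing accept state reached once `aab` has occurred. Intermediate states record partial matches; on a mismatch, fall back to the longest reusable overlap.
With 4 states:
        a   b   c  
>  s0   s1  s0  s0 
   s1   s2  s0  s0 
   s2   s2  s3  s0 
 * s3   s3  s3  s3 
(> = start, * = accepting)

start=s0 accept=s3 s0-a->s1 s0-b->s0 s0-c->s0 s1-a->s2 s1-b->s0 s1-c->s0 s2-a->s2 s2-b->s3 s2-c->s0 s3-a->s3 s3-b->s3 s3-c->s3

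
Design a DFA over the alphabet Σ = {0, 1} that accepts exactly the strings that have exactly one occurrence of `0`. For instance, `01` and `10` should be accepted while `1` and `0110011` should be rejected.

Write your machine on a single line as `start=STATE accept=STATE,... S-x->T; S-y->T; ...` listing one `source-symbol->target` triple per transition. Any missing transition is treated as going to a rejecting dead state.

Count `0`s, saturating at 2: state q0 means no `0` yet, q1 means one `0` seen, q2 means more than one. Each `0` increments (capped at q2); other symbols loop. Accept from {q1}.
3 states suffice.
        0   1  
>  q0   q1  q0 
 * q1   q2  q1 
   q2   q2  q2 
(> = start, * = accepting)

start=q0; accept=q1; q0-0->q1; q0-1->q0; q1-0->q2; q1-1->q1; q2-0->q2; q2-1->q2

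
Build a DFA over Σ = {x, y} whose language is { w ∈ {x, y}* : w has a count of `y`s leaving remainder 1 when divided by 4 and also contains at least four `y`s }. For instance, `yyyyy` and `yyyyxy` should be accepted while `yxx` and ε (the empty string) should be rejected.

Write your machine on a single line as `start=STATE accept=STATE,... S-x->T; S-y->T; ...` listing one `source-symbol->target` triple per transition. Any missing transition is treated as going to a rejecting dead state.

start=s0; accept=s5; s0-x->s0; s0-y->s1; s1-x->s1; s1-y->s2; s2-x->s2; s2-y->s3; s3-x->s3; s3-y->s4; s4-x->s4; s4-y->s5; s5-x->s5; s5-y->s6; s6-x->s6; s6-y->s7; s7-x->s7; s7-y->s8; s8-x->s8; s8-y->s5

Build one automaton per condition and run them in lockstep. One (4 states) tracks the count of `y`s modulo 4; the other (6 states) tracks the count of `y`s, saturating at 5. Each combined state is a pair, one component from each; accept when both components accept.
With 9 states:
        x   y  
>  s0   s0  s1 
   s1   s1  s2 
   s2   s2  s3 
   s3   s3  s4 
   s4   s4  s5 
 * s5   s5  s6 
   s6   s6  s7 
   s7   s7  s8 
   s8   s8  s5 
(> = start, * = accepting)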